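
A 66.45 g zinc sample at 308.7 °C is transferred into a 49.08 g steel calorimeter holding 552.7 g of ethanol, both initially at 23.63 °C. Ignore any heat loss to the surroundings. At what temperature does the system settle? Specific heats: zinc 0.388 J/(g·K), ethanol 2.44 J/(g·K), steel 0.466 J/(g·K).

T_f ≈ 28.9 °C

Net heat exchanged in the isolated system is zero:
66.45×0.388×(T − 308.7) + 552.7×2.44×(T − 23.63) + 49.08×0.466×(T − 23.63) = 0
(25.78 + 1348.6 + 22.87) T = 25.78×308.7 + 1348.6×23.63 + 22.87×23.63
T = 40367 / 1397.2 = 28.9 °C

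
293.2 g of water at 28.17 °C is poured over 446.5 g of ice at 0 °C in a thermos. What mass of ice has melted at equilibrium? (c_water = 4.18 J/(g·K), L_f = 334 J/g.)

m_melted ≈ 103 g

Heat available from the water dropping to 0 °C: 293.2×4.18×28.17 = 34524 J.
To melt every bit of ice: 446.5×334 = 149131 J.
That's not enough to melt it all — equilibrium is at 0 °C with ice remaining.
m_melt = 34524 / L_f = 103.4 g.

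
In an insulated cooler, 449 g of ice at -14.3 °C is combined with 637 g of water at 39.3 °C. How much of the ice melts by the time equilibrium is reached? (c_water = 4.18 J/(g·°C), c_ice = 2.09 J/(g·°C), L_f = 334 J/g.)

m_melted ≈ 273 g

Heat available from the water dropping to 0 °C: 637·4.18·39.3 = 104643 J.
Warming the ice to 0 °C takes 449·2.09·14.3 = 13419 J, leaving 91223 J for melting.
Fully melting the ice requires m_ice L_f = 449·334 = 149966 J.
Since 91223 < 149966 J, not all the ice melts; equilibrium is at 0 °C.
Mass melted = 91223/334 ≈ 273.1 g.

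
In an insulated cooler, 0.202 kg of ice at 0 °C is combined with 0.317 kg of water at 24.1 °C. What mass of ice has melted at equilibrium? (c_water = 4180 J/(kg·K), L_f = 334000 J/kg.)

m_melted ≈ 0.0956 kg

Heat available from the water dropping to 0 °C: 0.317×4180×24.1 = 31934 J.
Melting all 0.202 kg of ice would need 0.202×334000 = 67468 J.
That's not enough to melt it all — equilibrium is at 0 °C with ice remaining.
m_melt = 31934 / L_f = 0.09561 kg.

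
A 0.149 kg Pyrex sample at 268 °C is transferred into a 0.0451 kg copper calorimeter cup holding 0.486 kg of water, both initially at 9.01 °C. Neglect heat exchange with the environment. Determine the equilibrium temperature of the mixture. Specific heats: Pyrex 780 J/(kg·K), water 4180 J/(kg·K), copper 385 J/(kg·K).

Net heat exchanged in the isolated system is zero:
0.149×780×(T − 268) + 0.486×4180×(T − 9.01) + 0.0451×385×(T − 9.01) = 0
2165.1 T = 49607
T = 49607 / 2165.1 = 22.9 °C

T_f ≈ 22.9 °C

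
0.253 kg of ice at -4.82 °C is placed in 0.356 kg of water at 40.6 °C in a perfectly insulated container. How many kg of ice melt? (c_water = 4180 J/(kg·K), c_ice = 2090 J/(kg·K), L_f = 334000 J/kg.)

Water can give up m c ΔT = 0.356×4180×40.6 = 60416 J before reaching 0 °C.
Of that, 0.253×2090×4.82 = 2548.7 J goes to bring the ice to 0 °C, leaving 57867 J.
Melting all 0.253 kg of ice would need 0.253×334000 = 84502 J.
That's not enough to melt it all — equilibrium is at 0 °C with ice remaining.
Mass melted = 57867/334000 ≈ 0.1733 kg.

m_melted ≈ 0.173 kg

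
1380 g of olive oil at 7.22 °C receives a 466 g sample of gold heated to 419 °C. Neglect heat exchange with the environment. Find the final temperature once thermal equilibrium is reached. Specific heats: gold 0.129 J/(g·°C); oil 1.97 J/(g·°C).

T_f ≈ 16.1 °C

T_f is the heat-capacity-weighted average of the initial temperatures:
T_f = (60.11*419 + 2718.6*7.22) / (60.11 + 2718.6)
    = 44816 / 2778.7 ≈ 16.13 °C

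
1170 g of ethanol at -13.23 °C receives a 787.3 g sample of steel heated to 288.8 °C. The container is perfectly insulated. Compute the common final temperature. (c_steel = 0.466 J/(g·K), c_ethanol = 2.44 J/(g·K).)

T_f ≈ 21.2 °C

Energy conservation, ΣQ = 0:
787.3*0.466*(T − 288.8) + 1170*2.44*(T − (-13.23)) = 0
3221.7 T = 68186
T = 68186 / 3221.7 = 21.2 °C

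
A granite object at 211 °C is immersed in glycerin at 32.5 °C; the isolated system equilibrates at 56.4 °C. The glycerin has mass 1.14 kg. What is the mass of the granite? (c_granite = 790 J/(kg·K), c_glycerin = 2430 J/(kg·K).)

m ≈ 0.542 kg

Heat lost by the granite = heat gained by the glycerin:
m×790×(211 − 56.4) = 1.14×2430×(56.4 − 32.5)
122134 m = 66208  ⇒  m ≈ 0.5421 kg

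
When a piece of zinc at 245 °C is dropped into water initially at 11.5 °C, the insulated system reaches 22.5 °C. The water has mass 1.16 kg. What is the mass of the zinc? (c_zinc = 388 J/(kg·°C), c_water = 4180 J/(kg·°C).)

m ≈ 0.618 kg

Taking heat into each body as positive, Σ m c ΔT = 0:
m×388×(22.5 − 245) + 1.16×4180×(22.5 − 11.5) = 0
-86330 m = -53337
m = -53337/-86330 ≈ 0.6178 kg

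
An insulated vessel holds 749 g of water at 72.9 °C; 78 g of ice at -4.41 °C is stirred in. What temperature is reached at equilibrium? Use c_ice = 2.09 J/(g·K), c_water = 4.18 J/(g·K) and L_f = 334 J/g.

T_f ≈ 58.3 °C

Energy balance with sensible and latent terms:
warm ice to 0 °C: 78×2.09×(0 − (-4.41)) = 718.92; fusion: m_ice L_f = 78×334 = 26052; meltwater 0→T: 78×4.18×T = 326.04 T; water: 3130.8(T − 72.9)
3456.9 T = 228237 − 26771 = 201466
T ≈ 58.28 °C (positive, so assuming full melt was valid).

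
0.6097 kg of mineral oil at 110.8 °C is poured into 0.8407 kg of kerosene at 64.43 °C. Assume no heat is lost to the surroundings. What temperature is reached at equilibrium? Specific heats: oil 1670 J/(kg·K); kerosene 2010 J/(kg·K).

T_f = Σ m_i c_i T_i / Σ m_i c_i:
T_f = (1018.2*110.8 + 1689.8*64.43) / (1018.2 + 1689.8)
    = 221691 / 2708 ≈ 81.86 °C

T_f ≈ 81.9 °C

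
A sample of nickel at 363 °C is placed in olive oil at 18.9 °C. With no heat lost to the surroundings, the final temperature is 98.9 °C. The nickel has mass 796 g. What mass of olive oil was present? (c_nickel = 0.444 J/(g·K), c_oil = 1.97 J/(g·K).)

m ≈ 592 g

Energy conservation, ΣQ = 0:
796×0.444×(98.9 − 363) + m×1.97×(98.9 − 18.9) = 0
157.6 m = 93339
m = 93339/157.6 ≈ 592.3 g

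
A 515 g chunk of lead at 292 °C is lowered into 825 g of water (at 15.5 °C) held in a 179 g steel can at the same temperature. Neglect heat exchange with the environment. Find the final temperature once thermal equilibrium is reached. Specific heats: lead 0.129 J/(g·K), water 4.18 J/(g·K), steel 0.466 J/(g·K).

T_f ≈ 20.6 °C

With ΣQ=0 the equilibrium temperature is the m·c-weighted mean:
T_f = (66.44·292 + 3448.5·15.5 + 83.41·15.5) / (66.44 + 3448.5 + 83.41)
    = 74144 / 3598.3 ≈ 20.60 °C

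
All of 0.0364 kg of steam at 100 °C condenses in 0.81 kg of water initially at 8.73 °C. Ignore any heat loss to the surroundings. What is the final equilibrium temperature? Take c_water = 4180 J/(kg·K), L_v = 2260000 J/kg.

T_f ≈ 35.9 °C

Let T be the final temperature. ΣQ_i = 0:
steam→water at 100 °C releases m L_v = 0.0364·2260000 = 82264; condensate cools 100→T: 0.0364·4180·(T − 100) = 152.15(T − 100); water warms: 0.81·4180·(T − 8.73) = 3385.8(T − 8.73)
3538 T = 82264 + 15215 + 29558 = 127037
T ≈ 35.91 °C — below 100 °C, confirming all the steam condensed.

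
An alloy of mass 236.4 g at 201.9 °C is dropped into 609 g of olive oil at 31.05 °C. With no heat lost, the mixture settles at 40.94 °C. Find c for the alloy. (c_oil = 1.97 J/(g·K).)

c ≈ 0.312 J/(g·K)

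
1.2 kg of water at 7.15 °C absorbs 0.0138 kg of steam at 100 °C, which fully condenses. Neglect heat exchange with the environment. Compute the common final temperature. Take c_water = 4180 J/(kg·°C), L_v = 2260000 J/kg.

Net heat exchanged in the isolated system is zero:
condense steam: −0.0138·2260000 = −31188; condensed water 100 °C→T: 57.68(T − 100); water warms: 1.2·4180·(T − 7.15) = 5016(T − 7.15)
5073.7 T = 31188 + 5768.4 + 35864 = 72821
T ≈ 14.35 °C, under the boiling point, so the assumption holds.

T_f ≈ 14.4 °C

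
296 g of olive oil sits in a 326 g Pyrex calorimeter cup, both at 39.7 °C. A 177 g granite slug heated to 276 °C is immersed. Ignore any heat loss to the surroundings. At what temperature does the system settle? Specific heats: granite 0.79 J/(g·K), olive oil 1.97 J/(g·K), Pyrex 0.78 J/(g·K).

Energy conservation, ΣQ = 0:
177·0.79·(T − 276) + 296·1.97·(T − 39.7) + 326·0.78·(T − 39.7) = 0
(139.83 + 583.12 + 254.28) T = 139.83·276 + 583.12·39.7 + 254.28·39.7
T = 71838/977.23 ≈ 73.51 °C

T_f ≈ 73.5 °C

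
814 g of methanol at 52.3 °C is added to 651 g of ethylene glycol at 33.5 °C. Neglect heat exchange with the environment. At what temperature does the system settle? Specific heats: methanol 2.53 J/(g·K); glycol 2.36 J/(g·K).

T_f ≈ 44.3 °C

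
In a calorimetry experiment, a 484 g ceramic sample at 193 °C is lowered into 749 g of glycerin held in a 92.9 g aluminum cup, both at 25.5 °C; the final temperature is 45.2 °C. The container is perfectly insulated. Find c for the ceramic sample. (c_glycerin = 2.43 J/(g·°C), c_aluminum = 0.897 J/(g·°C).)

Taking heat into each body as positive, Σ m c ΔT = 0:
484·c·(45.2 − 193) + 749·2.43·(45.2 − 25.5) + 92.9·0.897·(45.2 − 25.5) = 0
-71535 c = -37497
c = -37497/-71535 ≈ 0.5242 J/(g·°C)

c ≈ 0.524 J/(g·°C)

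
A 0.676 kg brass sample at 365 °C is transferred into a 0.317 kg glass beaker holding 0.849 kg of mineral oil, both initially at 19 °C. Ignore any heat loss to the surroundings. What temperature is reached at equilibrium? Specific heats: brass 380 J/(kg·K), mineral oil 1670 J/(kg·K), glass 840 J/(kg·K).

T_f ≈ 64.8 °C

Let T be the final temperature. ΣQ_i = 0:
0.676·380·(T − 365) + 0.849·1670·(T − 19) + 0.317·840·(T − 19) = 0
256.88(T − 365) + 1417.8(T − 19) + 266.28(T − 19) = 0
(256.88 + 1417.8 + 266.28) T = 256.88·365 + 1417.8·19 + 266.28·19
T = 125759 / 1941 = 64.8 °C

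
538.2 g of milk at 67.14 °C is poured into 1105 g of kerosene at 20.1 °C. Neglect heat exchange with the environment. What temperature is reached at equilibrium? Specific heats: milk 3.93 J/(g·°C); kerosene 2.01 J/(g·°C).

T_f = Σ m_i c_i T_i / Σ m_i c_i:
T_f = (2115.1·67.14 + 2221·20.1) / (2115.1 + 2221)
    = 186653 / 4336.2 ≈ 43.05 °C

T_f ≈ 43.0 °C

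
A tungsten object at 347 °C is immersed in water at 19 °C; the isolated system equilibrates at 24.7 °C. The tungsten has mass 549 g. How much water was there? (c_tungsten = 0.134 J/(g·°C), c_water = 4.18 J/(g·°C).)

Heat lost by the tungsten = heat gained by the water:
549×0.134×(347 − 24.7) = m×4.18×(24.7 − 19)
23.83 m = 23710  ⇒  m ≈ 995.1 g

m ≈ 995 g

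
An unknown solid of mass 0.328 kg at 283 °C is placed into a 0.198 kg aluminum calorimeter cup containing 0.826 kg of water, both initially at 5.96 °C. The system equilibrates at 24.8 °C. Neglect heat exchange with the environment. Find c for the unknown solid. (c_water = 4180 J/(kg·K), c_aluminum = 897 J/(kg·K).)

Energy conservation, ΣQ = 0:
0.328×c×(24.8 − 283) + 0.826×4180×(24.8 − 5.96) + 0.198×897×(24.8 − 5.96) = 0
-84.69 c = -68395
c = -68395/-84.69 ≈ 807.6 J/(kg·K)

c ≈ 808 J/(kg·K)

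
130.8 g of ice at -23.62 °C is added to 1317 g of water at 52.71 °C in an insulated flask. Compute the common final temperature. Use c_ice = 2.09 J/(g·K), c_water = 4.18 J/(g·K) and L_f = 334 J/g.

T_f ≈ 39.7 °C

Let T be the final temperature. ΣQ_i = 0:
warm ice to 0 °C: 130.8·2.09·(0 − (-23.62)) = 6457
  melt ice: 130.8·334 = 43687
  warm the meltwater: 546.74 T
  water: 5505.1(T − 52.71)
6051.8 T = 290172 − 50144 = 240027
T ≈ 39.66 °C. Since T > 0 °C, the all-ice-melts assumption holds.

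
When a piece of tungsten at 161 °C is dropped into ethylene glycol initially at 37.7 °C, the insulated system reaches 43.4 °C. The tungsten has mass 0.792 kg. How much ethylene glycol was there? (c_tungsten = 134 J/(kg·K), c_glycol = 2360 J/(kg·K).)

|Q_tungsten| = |Q_glycol|:
0.792×134×(161 − 43.4) = m×2360×(43.4 − 37.7)
13452 m = 12481  ⇒  m ≈ 0.9278 kg

m ≈ 0.928 kg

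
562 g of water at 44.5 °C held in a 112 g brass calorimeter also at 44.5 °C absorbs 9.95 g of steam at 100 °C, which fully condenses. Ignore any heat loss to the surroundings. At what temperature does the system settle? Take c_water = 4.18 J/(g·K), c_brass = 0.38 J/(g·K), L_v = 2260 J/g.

T_f ≈ 54.7 °C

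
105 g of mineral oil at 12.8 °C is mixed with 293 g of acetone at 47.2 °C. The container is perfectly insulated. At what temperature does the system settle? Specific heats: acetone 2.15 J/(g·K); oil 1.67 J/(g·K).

Heat lost by the acetone equals heat gained by the oil:
293×2.15×(47.2 − T) = 105×1.67×(T − 12.8)
629.95(47.2 − T) = 175.35(T − 12.8)
805.3 T = 31978  ⇒  T ≈ 39.71 °C

T_f ≈ 39.7 °C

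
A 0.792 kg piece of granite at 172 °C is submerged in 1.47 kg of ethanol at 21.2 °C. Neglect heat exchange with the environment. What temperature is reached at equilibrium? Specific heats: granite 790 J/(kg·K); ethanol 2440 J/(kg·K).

T_f ≈ 43.6 °C

Taking heat into each body as positive, Σ m c ΔT = 0:
0.792*790*(T − 172) + 1.47*2440*(T − 21.2) = 0
(625.68 + 3586.8) T = 625.68*172 + 3586.8*21.2
T = 183657 / 4212.5 = 43.6 °C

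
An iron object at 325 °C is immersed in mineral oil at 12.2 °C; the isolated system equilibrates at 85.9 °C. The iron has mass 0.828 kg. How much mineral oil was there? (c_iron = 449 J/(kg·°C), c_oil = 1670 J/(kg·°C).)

m ≈ 0.722 kg

|Q_iron| = |Q_oil|:
0.828·449·(325 − 85.9) = m·1670·(85.9 − 12.2)
123079 m = 88891  ⇒  m ≈ 0.7222 kg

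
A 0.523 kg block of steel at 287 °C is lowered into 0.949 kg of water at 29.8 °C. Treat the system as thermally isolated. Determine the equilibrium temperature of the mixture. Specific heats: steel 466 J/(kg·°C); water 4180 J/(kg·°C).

T_f = Σ m_i c_i T_i / Σ m_i c_i:
T_f = (243.72×287 + 3966.8×29.8) / (243.72 + 3966.8)
    = 188158 / 4210.5 ≈ 44.69 °C

T_f ≈ 44.7 °C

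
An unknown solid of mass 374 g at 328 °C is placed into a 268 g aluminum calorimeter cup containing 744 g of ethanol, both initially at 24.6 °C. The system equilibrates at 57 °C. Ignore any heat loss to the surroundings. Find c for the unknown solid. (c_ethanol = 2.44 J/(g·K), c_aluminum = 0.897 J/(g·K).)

c ≈ 0.657 J/(g·K)

Net heat exchanged in the isolated system is zero:
374·c·(57 − 328) + 744·2.44·(57 − 24.6) + 268·0.897·(57 − 24.6) = 0
-101354 c = -66606
c = -66606/-101354 ≈ 0.6572 J/(g·K)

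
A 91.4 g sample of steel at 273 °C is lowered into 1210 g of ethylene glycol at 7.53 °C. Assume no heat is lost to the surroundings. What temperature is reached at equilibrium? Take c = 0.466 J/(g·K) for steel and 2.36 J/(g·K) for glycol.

Heat lost by the steel equals heat gained by the glycol:
91.4·0.466·(273 − T) = 1210·2.36·(T − 7.53)
42.59(273 − T) = 2855.6(T − 7.53)
2898.2 T = 33130  ⇒  T ≈ 11.43 °C

T_f ≈ 11.4 °C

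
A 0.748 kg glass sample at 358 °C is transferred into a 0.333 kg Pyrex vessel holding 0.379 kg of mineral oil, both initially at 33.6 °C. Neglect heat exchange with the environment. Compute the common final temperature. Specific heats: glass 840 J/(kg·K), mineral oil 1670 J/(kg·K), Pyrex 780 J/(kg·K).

Net heat exchanged in the isolated system is zero:
0.748·840·(T − 358) + 0.379·1670·(T − 33.6) + 0.333·780·(T − 33.6) = 0
628.32(T − 358) + 632.93(T − 33.6) + 259.74(T − 33.6) = 0
1521 T = 254932
T = 254932/1521 ≈ 167.61 °C

T_f ≈ 167.6 °C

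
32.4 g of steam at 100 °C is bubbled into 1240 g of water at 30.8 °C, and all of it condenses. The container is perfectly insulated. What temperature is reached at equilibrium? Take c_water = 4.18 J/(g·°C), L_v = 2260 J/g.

T_f ≈ 46.3 °C

Heat gained plus heat lost sum to zero:
latent heat released on condensation: 32.4×2260 = 73224
  condensate cools 100→T: 32.4×4.18×(T − 100) = 135.43(T − 100)
  water warms: 1240×4.18×(T − 30.8) = 5183.2(T − 30.8)
5318.6 T = 73224 + 13543 + 159643 = 246410
T ≈ 46.33 °C, under the boiling point, so the assumption holds.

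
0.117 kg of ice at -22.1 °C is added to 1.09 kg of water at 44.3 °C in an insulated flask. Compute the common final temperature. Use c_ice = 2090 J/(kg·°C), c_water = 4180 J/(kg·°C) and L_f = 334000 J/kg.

Let T be the final temperature. ΣQ_i = 0:
ice -22.1→0 °C: 0.117×2090×22.1 = 5404.1
  melt ice: 0.117×334000 = 39078
  meltwater 0→T: 0.117×4180×T = 489.06 T
  water: 4556.2(T − 44.3)
5045.3 T = 201840 − 44482 = 157358
T ≈ 31.19 °C. Since T > 0 °C, the all-ice-melts assumption holds.

T_f ≈ 31.2 °C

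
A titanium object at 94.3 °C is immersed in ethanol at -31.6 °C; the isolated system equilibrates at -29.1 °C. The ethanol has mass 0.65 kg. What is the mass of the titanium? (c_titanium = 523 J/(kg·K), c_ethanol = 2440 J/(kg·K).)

m ≈ 0.0614 kg

Net heat exchanged in the isolated system is zero:
m×523×(-29.1 − 94.3) + 0.65×2440×(-29.1 − (-31.6)) = 0
-64538 m = -3965
m = -3965/-64538 ≈ 0.06144 kg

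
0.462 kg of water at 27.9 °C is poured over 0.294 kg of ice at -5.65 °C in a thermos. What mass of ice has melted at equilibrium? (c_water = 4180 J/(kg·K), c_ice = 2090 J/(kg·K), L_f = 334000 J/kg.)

Heat available from the water dropping to 0 °C: 0.462×4180×27.9 = 53879 J.
Of that, 0.294×2090×5.65 = 3471.7 J goes to bring the ice to 0 °C, leaving 50408 J.
Melting all 0.294 kg of ice would need 0.294×334000 = 98196 J.
Since 50408 < 98196 J, not all the ice melts; equilibrium is at 0 °C.
m_melted×334000 = 50408  ⇒  m_melted ≈ 0.1509 kg.

m_melted ≈ 0.151 kg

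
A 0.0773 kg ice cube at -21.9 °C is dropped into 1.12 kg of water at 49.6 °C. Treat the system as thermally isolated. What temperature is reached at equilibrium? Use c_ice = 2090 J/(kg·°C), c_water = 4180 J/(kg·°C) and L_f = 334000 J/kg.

T_f ≈ 40.5 °C

Energy balance with sensible and latent terms:
warm ice to 0 °C: 0.0773·2090·(0 − (-21.9)) = 3538.1
  fusion: m_ice L_f = 0.0773·334000 = 25818
  warm the meltwater: 323.11 T
  water: 4681.6(T − 49.6)
5004.7 T = 232207 − 29356 = 202851
T ≈ 40.53 °C — above 0 °C, consistent with complete melting.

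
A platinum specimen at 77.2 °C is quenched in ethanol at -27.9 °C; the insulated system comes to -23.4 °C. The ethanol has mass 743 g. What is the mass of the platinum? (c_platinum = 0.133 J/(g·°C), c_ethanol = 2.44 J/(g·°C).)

Net heat exchanged in the isolated system is zero:
m×0.133×(-23.4 − 77.2) + 743×2.44×(-23.4 − (-27.9)) = 0
-13.38 m = -8158.1
m = -8158.1/-13.38 ≈ 609.7 g

m ≈ 610 g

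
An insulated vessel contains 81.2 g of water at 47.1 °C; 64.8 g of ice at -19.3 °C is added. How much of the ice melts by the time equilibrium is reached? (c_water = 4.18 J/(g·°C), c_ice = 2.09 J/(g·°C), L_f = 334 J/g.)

m_melted ≈ 40 g

Heat available from the water dropping to 0 °C: 81.2×4.18×47.1 = 15986 J.
Of that, 64.8×2.09×19.3 = 2613.8 J goes to bring the ice to 0 °C, leaving 13373 J.
To melt every bit of ice: 64.8×334 = 21643 J.
13373 J < 21643 J, so only part of the ice melts and the system sits at 0 °C.
m_melted×334 = 13373  ⇒  m_melted ≈ 40.04 g.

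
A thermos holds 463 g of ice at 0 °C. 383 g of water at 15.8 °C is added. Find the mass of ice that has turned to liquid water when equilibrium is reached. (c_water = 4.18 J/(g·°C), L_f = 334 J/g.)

m_melted ≈ 75.7 g

Water can give up m c ΔT = 383×4.18×15.8 = 25295 J before reaching 0 °C.
Fully melting the ice requires m_ice L_f = 463×334 = 154642 J.
25295 J < 154642 J, so only part of the ice melts and the system sits at 0 °C.
Mass melted = 25295/334 ≈ 75.73 g.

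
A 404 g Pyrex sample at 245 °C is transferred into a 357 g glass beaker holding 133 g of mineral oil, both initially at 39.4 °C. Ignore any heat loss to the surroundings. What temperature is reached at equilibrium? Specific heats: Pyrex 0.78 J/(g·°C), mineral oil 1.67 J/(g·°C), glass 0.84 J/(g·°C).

T_f ≈ 116.8 °C

T_f is the heat-capacity-weighted average of the initial temperatures:
T_f = (315.12·245 + 222.11·39.4 + 299.88·39.4) / (315.12 + 222.11 + 299.88)
    = 97771 / 837.11 ≈ 116.80 °C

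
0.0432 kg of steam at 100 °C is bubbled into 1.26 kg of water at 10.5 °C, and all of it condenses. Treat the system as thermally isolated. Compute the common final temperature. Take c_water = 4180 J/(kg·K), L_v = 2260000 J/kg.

Energy balance with sensible and latent terms:
condense steam: −0.0432×2260000 = −97632
  condensed water 100 °C→T: 180.58(T − 100)
  water warms: 1.26×4180×(T − 10.5) = 5266.8(T − 10.5)
5447.4 T = 97632 + 18058 + 55301 = 170991
T ≈ 31.39 °C, under the boiling point, so the assumption holds.

T_f ≈ 31.4 °C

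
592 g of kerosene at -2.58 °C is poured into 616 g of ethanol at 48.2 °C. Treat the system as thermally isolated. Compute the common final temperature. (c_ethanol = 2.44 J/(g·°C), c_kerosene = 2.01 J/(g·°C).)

Set heat shed by the hot body equal to heat absorbed by the cold body:
616·2.44·(48.2 − T) = 592·2.01·(T − (-2.58))
1503(48.2 − T) = 1189.9(T − (-2.58))
2693 T = 69377  ⇒  T ≈ 25.76 °C

T_f ≈ 25.8 °C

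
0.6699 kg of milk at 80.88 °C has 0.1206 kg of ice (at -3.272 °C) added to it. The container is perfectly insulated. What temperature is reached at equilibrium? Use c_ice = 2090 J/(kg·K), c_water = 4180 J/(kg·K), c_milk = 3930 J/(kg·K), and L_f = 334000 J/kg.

Let T be the final temperature. ΣQ_i = 0:
ice -3.272→0 °C: 0.1206·2090·3.272 = 824.72; melt ice: 0.1206·334000 = 40280; meltwater 0→T: 0.1206·4180·T = 504.11 T; milk cools: 0.6699·3930·(T − 80.88) = 2632.7(T − 80.88)
3136.8 T = 212933 − 41105 = 171828
T ≈ 54.78 °C. Since T > 0 °C, the all-ice-melts assumption holds.

T_f ≈ 54.8 °C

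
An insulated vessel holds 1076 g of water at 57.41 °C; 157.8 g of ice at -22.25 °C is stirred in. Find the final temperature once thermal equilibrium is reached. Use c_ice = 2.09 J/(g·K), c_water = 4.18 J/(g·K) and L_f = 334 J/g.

T_f ≈ 38.4 °C

Heat gained plus heat lost sum to zero:
ice -22.25→0 °C: 157.8·2.09·22.25 = 7338.1
  melt ice: 157.8·334 = 52705
  warm the meltwater: 659.6 T
  water: 4497.7(T − 57.41)
5157.3 T = 258212 − 60043 = 198169
T ≈ 38.42 °C — above 0 °C, consistent with complete melting.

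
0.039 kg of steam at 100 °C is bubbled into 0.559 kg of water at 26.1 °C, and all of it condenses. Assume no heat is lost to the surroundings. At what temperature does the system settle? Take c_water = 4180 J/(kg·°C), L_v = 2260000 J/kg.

T_f ≈ 66.2 °C

Let T be the final temperature. ΣQ_i = 0:
steam→water at 100 °C releases m L_v = 0.039×2260000 = 88140
  condensate cools 100→T: 0.039×4180×(T − 100) = 163.02(T − 100)
  original water: 2336.6(T − 26.1)
2499.6 T = 88140 + 16302 + 60986 = 165428
T ≈ 66.18 °C, under the boiling point, so the assumption holds.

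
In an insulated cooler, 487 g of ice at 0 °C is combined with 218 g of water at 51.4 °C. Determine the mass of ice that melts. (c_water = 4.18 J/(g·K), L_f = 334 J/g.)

Cooling the water to 0 °C releases 218×4.18×51.4 = 46838 J.
Fully melting the ice requires m_ice L_f = 487×334 = 162658 J.
Since 46838 < 162658 J, not all the ice melts; equilibrium is at 0 °C.
m_melt = 46838 / L_f = 140.2 g.

m_melted ≈ 140 g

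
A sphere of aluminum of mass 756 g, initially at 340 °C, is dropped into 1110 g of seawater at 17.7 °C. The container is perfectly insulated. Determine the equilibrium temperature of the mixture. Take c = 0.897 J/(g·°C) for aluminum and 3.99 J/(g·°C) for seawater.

T_f ≈ 60.5 °C

Conservation of energy gives ΣQ = 0:
756*0.897*(T − 340) + 1110*3.99*(T − 17.7) = 0
678.13(T − 340) + 4428.9(T − 17.7) = 0
(678.13 + 4428.9) T = 678.13*340 + 4428.9*17.7
T = 308956 / 5107 = 60.5 °C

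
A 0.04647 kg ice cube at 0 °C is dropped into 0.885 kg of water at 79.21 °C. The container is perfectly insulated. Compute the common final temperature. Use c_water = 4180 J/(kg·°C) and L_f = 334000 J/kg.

T_f ≈ 71.3 °C

Taking heat into each body as positive, Σ m c ΔT = 0:
fusion: m_ice L_f = 0.04647·334000 = 15521; warm the meltwater: 194.24 T; water: 3699.3(T − 79.21)
3893.5 T = 293022 − 15521 = 277501
T ≈ 71.27 °C. Since T > 0 °C, the all-ice-melts assumption holds.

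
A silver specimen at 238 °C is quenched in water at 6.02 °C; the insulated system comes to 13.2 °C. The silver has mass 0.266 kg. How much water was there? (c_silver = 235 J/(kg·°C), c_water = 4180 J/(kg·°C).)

m ≈ 0.468 kg

Let T be the final temperature. ΣQ_i = 0:
0.266·235·(13.2 − 238) + m·4180·(13.2 − 6.02) = 0
30012 m = 14052
m = 14052/30012 ≈ 0.4682 kg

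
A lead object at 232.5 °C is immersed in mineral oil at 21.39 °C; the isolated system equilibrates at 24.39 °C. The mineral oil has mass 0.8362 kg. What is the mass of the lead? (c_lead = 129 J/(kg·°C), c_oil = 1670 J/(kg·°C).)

m ≈ 0.156 kg

Net heat exchanged in the isolated system is zero:
m×129×(24.39 − 232.5) + 0.8362×1670×(24.39 − 21.39) = 0
-26846 m = -4189.4
m = -4189.4/-26846 ≈ 0.1561 kg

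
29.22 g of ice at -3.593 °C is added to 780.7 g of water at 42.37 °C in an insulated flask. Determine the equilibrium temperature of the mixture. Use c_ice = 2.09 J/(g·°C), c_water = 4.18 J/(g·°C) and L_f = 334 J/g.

Setting the total heat transfer to zero:
ice -3.593→0 °C: 29.22×2.09×3.593 = 219.42
  melt ice: 29.22×334 = 9759.5
  meltwater 0→T: 29.22×4.18×T = 122.14 T
  water cools: 780.7×4.18×(T − 42.37) = 3263.3(T − 42.37)
3385.5 T = 138267 − 9978.9 = 128288
T ≈ 37.89 °C. Since T > 0 °C, the all-ice-melts assumption holds.

T_f ≈ 37.9 °C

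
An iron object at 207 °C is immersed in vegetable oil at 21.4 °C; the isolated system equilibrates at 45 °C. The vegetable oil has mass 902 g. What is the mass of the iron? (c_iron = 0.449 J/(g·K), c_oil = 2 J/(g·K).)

Heat lost by the iron = heat gained by the oil:
m·0.449·(207 − 45) = 902·2·(45 − 21.4)
72.74 m = 42574  ⇒  m ≈ 585.3 g

m ≈ 585 g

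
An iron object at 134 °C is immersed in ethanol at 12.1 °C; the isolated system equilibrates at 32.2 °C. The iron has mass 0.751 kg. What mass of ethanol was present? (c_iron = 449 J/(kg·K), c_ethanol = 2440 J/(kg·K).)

m ≈ 0.7 kg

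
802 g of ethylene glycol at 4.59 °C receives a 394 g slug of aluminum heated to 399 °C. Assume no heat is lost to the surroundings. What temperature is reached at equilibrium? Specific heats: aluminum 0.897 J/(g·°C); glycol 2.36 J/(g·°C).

T_f ≈ 66.6 °C

Heat gained plus heat lost sum to zero:
394*0.897*(T − 399) + 802*2.36*(T − 4.59) = 0
353.42(T − 399) + 1892.7(T − 4.59) = 0
(353.42 + 1892.7) T = 353.42*399 + 1892.7*4.59
T = 149701/2246.1 ≈ 66.65 °C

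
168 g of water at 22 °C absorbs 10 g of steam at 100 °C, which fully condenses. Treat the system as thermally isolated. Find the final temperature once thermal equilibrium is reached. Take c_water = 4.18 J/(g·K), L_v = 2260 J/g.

T_f ≈ 56.8 °C

Taking heat into each body as positive, Σ m c ΔT = 0:
steam→water at 100 °C releases m L_v = 10×2260 = 22600
  condensed water 100 °C→T: 41.8(T − 100)
  water warms: 168×4.18×(T − 22) = 702.24(T − 22)
744.04 T = 22600 + 4180 + 15449 = 42229
T ≈ 56.76 °C, under the boiling point, so the assumption holds.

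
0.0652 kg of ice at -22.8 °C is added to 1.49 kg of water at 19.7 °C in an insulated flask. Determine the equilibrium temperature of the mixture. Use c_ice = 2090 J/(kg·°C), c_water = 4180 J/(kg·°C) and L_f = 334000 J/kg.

T_f ≈ 15.0 °C

Energy conservation, ΣQ = 0:
warm ice to 0 °C: 0.0652·2090·(0 − (-22.8)) = 3106.9
  melt ice: 0.0652·334000 = 21777
  warm the meltwater: 272.54 T
  water cools: 1.49·4180·(T − 19.7) = 6228.2(T − 19.7)
6500.7 T = 122696 − 24884 = 97812
T ≈ 15.05 °C. Since T > 0 °C, the all-ice-melts assumption holds.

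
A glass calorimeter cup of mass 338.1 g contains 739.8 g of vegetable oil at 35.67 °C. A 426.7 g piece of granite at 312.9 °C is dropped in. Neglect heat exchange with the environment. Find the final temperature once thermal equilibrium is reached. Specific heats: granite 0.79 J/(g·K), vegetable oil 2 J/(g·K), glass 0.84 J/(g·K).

T_f ≈ 80.2 °C

Energy conservation, ΣQ = 0:
426.7·0.79·(T − 312.9) + 739.8·2·(T − 35.67) + 338.1·0.84·(T − 35.67) = 0
337.09(T − 312.9) + 1479.6(T − 35.67) + 284(T − 35.67) = 0
2100.7 T = 168384
T ≈ 80.16 °C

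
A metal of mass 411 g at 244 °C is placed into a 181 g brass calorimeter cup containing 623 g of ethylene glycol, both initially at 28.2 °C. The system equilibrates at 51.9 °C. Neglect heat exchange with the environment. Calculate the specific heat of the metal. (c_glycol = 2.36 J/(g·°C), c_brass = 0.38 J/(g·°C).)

c ≈ 0.462 J/(g·°C)

Energy conservation, ΣQ = 0:
411·c·(51.9 − 244) + 623·2.36·(51.9 − 28.2) + 181·0.38·(51.9 − 28.2) = 0
-78953 c = -36476
c = -36476/-78953 ≈ 0.462 J/(g·°C)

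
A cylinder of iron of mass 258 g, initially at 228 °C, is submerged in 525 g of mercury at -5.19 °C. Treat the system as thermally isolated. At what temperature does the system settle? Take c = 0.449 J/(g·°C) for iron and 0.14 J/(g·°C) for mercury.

T_f ≈ 137.5 °C

Let T be the final temperature. ΣQ_i = 0:
258·0.449·(T − 228) + 525·0.14·(T − (-5.19)) = 0
(115.84 + 73.5) T = 115.84·228 + 73.5·(-5.19)
T ≈ 137.48 °C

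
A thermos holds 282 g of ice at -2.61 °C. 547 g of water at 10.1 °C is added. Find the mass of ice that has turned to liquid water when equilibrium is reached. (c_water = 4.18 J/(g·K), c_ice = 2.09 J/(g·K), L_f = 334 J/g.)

m_melted ≈ 64.5 g

Cooling the water to 0 °C releases 547×4.18×10.1 = 23093 J.
Warming the ice to 0 °C takes 282×2.09×2.61 = 1538.3 J, leaving 21555 J for melting.
To melt every bit of ice: 282×334 = 94188 J.
That's not enough to melt it all — equilibrium is at 0 °C with ice remaining.
m_melted×334 = 21555  ⇒  m_melted ≈ 64.54 g.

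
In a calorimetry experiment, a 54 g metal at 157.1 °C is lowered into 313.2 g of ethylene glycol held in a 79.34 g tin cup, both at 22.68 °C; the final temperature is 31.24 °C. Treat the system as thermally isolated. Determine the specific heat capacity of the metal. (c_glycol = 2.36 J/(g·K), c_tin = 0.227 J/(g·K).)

Let T be the final temperature. ΣQ_i = 0:
54×c×(31.24 − 157.1) + 313.2×2.36×(31.24 − 22.68) + 79.34×0.227×(31.24 − 22.68) = 0
-6796.4 c = -6481.3
c = -6481.3/-6796.4 ≈ 0.9536 J/(g·K)

c ≈ 0.954 J/(g·K)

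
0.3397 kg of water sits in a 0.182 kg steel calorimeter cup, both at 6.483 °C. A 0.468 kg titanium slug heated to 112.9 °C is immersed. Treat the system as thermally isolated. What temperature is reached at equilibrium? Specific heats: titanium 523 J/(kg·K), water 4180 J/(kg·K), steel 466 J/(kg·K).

T_f ≈ 21.4 °C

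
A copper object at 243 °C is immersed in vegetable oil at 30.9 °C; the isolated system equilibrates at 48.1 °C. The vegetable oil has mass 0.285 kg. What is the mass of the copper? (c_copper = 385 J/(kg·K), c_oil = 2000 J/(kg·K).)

m ≈ 0.131 kg

Conservation of energy gives ΣQ = 0:
m·385·(48.1 − 243) + 0.285·2000·(48.1 − 30.9) = 0
-75036 m = -9804
m = -9804/-75036 ≈ 0.1307 kg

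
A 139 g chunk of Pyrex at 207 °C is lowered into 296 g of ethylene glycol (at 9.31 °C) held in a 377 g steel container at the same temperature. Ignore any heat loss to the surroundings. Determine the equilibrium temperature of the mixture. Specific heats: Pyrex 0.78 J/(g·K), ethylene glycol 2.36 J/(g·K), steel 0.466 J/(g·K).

T_f ≈ 31.1 °C

T_f = Σ m_i c_i T_i / Σ m_i c_i:
T_f = (108.42·207 + 698.56·9.31 + 175.68·9.31) / (108.42 + 698.56 + 175.68)
    = 30582 / 982.66 ≈ 31.12 °C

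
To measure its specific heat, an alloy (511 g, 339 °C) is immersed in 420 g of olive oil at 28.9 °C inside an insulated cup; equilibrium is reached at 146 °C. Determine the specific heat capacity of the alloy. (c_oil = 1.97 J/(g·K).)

c ≈ 0.982 J/(g·K)

Heat lost by the alloy = heat gained by the oil:
511·c·(339 − 146) = 420·1.97·(146 − 28.9)
98623 c = 96889  ⇒  c ≈ 0.9824 J/(g·K)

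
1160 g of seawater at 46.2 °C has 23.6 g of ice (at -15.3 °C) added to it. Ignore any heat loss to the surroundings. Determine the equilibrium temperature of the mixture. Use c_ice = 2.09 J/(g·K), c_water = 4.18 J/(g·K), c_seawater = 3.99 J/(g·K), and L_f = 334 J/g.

Conservation of energy gives ΣQ = 0:
ice -15.3→0 °C: 23.6×2.09×15.3 = 754.66
  melt ice: 23.6×334 = 7882.4
  meltwater 0→T: 23.6×4.18×T = 98.65 T
  seawater cools: 1160×3.99×(T − 46.2) = 4628.4(T − 46.2)
4727 T = 213832 − 8637.1 = 205195
T ≈ 43.41 °C (positive, so assuming full melt was valid).

T_f ≈ 43.4 °C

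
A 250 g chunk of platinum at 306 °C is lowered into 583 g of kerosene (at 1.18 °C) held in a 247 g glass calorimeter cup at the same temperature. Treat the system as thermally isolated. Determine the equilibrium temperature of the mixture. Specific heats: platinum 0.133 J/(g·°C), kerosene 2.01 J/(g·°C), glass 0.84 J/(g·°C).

T_f ≈ 8.4 °C

Energy conservation, ΣQ = 0:
250·0.133·(T − 306) + 583·2.01·(T − 1.18) + 247·0.84·(T − 1.18) = 0
33.25(T − 306) + 1171.8(T − 1.18) + 207.48(T − 1.18) = 0
1412.6 T = 11802
T = 11802/1412.6 ≈ 8.36 °C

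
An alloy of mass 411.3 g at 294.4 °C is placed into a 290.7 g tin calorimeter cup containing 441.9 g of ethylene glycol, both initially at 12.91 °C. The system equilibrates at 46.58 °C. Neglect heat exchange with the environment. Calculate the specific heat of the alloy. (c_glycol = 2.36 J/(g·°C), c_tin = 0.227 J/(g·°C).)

c ≈ 0.366 J/(g·°C)

Taking heat into each body as positive, Σ m c ΔT = 0:
411.3×c×(46.58 − 294.4) + 441.9×2.36×(46.58 − 12.91) + 290.7×0.227×(46.58 − 12.91) = 0
-101928 c = -37336
c = -37336/-101928 ≈ 0.3663 J/(g·°C)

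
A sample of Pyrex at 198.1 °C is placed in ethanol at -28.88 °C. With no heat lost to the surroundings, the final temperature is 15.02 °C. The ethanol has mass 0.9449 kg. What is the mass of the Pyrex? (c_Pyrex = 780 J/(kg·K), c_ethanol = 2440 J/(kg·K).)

m ≈ 0.709 kg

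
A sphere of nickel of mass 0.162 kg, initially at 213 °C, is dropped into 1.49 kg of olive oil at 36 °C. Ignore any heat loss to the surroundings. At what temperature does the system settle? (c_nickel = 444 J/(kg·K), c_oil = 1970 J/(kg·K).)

Set heat shed by the hot body equal to heat absorbed by the cold body:
0.162×444×(213 − T) = 1.49×1970×(T − 36)
71.93(213 − T) = 2935.3(T − 36)
3007.2 T = 120991  ⇒  T ≈ 40.23 °C

T_f ≈ 40.2 °C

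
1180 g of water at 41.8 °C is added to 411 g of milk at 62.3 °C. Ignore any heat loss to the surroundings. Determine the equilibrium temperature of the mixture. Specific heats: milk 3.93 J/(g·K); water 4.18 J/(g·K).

T_f ≈ 46.9 °C

Conservation of energy gives ΣQ = 0:
411*3.93*(T − 62.3) + 1180*4.18*(T − 41.8) = 0
(1615.2 + 4932.4) T = 1615.2*62.3 + 4932.4*41.8
T = 306803/6547.6 ≈ 46.86 °C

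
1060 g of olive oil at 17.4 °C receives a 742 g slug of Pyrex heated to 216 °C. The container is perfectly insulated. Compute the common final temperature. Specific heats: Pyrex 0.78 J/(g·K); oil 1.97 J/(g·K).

T_f ≈ 60.5 °C

T_f is the heat-capacity-weighted average of the initial temperatures:
T_f = (578.76×216 + 2088.2×17.4) / (578.76 + 2088.2)
    = 161347 / 2667 ≈ 60.50 °C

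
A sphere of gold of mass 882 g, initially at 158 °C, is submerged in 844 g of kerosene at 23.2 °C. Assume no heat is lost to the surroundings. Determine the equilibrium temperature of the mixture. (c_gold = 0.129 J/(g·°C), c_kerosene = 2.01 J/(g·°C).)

T_f ≈ 31.7 °C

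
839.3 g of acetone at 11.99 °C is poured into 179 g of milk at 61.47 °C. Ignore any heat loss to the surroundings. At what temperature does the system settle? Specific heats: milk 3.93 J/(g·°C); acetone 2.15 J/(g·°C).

T_f ≈ 25.9 °C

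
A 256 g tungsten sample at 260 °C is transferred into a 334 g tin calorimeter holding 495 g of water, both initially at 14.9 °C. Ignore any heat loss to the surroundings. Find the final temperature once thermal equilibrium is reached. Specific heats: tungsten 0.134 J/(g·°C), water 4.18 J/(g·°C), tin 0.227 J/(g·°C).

T_f ≈ 18.8 °C

Conservation of energy gives ΣQ = 0:
256·0.134·(T − 260) + 495·4.18·(T − 14.9) + 334·0.227·(T − 14.9) = 0
34.3(T − 260) + 2069.1(T − 14.9) + 75.82(T − 14.9) = 0
2179.2 T = 40878
T = 40878/2179.2 ≈ 18.76 °C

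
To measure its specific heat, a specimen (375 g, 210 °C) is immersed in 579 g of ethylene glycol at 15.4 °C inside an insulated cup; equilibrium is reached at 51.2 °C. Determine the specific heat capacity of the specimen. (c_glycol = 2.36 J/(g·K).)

Heat lost by the specimen = heat gained by the glycol:
375×c×(210 − 51.2) = 579×2.36×(51.2 − 15.4)
59550 c = 48919  ⇒  c ≈ 0.8215 J/(g·K)

c ≈ 0.821 J/(g·K)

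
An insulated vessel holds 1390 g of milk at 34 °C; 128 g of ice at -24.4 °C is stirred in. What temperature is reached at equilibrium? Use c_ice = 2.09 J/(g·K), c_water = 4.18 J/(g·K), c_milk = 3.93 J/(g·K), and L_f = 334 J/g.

Energy balance with sensible and latent terms:
warm ice to 0 °C: 128×2.09×(0 − (-24.4)) = 6527.5
  fusion: m_ice L_f = 128×334 = 42752
  meltwater 0→T: 128×4.18×T = 535.04 T
  milk cools: 1390×3.93×(T − 34) = 5462.7(T − 34)
5997.7 T = 185732 − 49279 = 136452
T ≈ 22.75 °C (positive, so assuming full melt was valid).

T_f ≈ 22.8 °C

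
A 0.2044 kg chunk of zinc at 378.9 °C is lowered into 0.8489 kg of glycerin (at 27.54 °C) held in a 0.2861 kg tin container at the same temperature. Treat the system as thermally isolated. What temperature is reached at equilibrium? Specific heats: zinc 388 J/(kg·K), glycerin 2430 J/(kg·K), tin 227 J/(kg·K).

T_f ≈ 40.2 °C

Let T be the final temperature. ΣQ_i = 0:
0.2044·388·(T − 378.9) + 0.8489·2430·(T − 27.54) + 0.2861·227·(T − 27.54) = 0
79.31(T − 378.9) + 2062.8(T − 27.54) + 64.94(T − 27.54) = 0
2207.1 T = 88648
T ≈ 40.17 °C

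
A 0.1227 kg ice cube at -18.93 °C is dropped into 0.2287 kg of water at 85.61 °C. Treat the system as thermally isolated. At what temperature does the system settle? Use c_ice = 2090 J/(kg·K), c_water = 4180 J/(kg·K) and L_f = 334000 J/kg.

Heat gained plus heat lost sum to zero:
warm ice to 0 °C: 0.1227×2090×(0 − (-18.93)) = 4854.5
  latent heat to melt: 0.1227×334000 = 40982
  warm the meltwater: 512.89 T
  water cools: 0.2287×4180×(T − 85.61) = 955.97(T − 85.61)
1468.9 T = 81840 − 45836 = 36004
T ≈ 24.51 °C. Since T > 0 °C, the all-ice-melts assumption holds.

T_f ≈ 24.5 °C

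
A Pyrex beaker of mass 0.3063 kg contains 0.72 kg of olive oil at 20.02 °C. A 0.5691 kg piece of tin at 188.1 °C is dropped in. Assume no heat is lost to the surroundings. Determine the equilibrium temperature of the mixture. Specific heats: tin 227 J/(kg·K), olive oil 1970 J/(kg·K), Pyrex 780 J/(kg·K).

T_f ≈ 32.2 °C

Setting the total heat transfer to zero:
0.5691×227×(T − 188.1) + 0.72×1970×(T − 20.02) + 0.3063×780×(T − 20.02) = 0
129.19(T − 188.1) + 1418.4(T − 20.02) + 238.91(T − 20.02) = 0
(129.19 + 1418.4 + 238.91) T = 129.19×188.1 + 1418.4×20.02 + 238.91×20.02
T = 57479/1786.5 ≈ 32.17 °C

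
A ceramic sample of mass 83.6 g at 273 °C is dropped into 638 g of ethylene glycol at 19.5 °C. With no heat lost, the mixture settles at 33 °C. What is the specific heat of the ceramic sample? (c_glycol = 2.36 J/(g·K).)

c ≈ 1.01 J/(g·K)

Setting the total heat transfer to zero:
83.6×c×(33 − 273) + 638×2.36×(33 − 19.5) = 0
-20064 c = -20327
c = -20327/-20064 ≈ 1.013 J/(g·K)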